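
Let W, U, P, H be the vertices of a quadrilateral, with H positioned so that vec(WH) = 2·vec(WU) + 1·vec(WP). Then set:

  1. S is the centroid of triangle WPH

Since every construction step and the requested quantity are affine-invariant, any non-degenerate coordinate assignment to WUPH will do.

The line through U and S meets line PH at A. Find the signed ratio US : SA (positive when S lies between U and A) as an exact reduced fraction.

Work in coordinates with W = (0, 0), U = (1, 0), P = (0, 1), H = (2, 1).
1. S is the centroid of triangle WPH ⇒ S = (2/3, 2/3)
line US meets PH at A = (1/2, 1)
S = U + t·(A−U) with t = 2/3, so US:SA = 2/3:1/3

US:SA = 2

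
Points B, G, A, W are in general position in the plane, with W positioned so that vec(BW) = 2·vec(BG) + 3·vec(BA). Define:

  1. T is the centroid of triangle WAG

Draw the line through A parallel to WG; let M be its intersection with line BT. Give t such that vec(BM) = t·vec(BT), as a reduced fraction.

Work in coordinates with B = (0, 0), G = (1, 0), A = (0, 1), W = (2, 3).
1. T is the centroid of triangle WAG ⇒ T = (1, 4/3)
through A parallel to WG: direction (-1, -3); meets BT at M = (-3/5, -4/5)
M = B + t·(T−B) with t = -3/5

t = -3/5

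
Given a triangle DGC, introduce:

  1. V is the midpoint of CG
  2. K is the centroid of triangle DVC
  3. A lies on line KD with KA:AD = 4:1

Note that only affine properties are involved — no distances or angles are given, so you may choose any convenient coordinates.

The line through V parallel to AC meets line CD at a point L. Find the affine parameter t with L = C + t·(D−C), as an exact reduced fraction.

t = -13

Set D = (0, 0), G = (1, 0), C = (0, 1); any affine frame gives the same invariant.
1. V is the midpoint of CG ⇒ V = (1/2, 1/2)
2. K is the centroid of triangle DVC ⇒ K = (1/6, 1/2)
3. A lies on line KD with KA:AD = 4:1 ⇒ A = (1/30, 1/10)
through V parallel to AC: direction (-1/30, 9/10); meets CD at L = (0, 14)
L = C + t·(D−C) with t = -13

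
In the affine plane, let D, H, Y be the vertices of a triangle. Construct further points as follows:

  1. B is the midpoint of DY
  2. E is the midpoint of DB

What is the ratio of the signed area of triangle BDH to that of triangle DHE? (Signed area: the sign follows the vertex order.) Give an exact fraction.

Set D = (0, 0), H = (1, 0), Y = (0, 1); any affine frame gives the same invariant.
1. B is the midpoint of DY ⇒ B = (0, 1/2)
2. E is the midpoint of DB ⇒ E = (0, 1/4)
2·[BDH] = 1/2, 2·[DHE] = 1/4
[BDH]:[DHE] = 1/2:1/4 = 2

[BDH]:[DHE] = 2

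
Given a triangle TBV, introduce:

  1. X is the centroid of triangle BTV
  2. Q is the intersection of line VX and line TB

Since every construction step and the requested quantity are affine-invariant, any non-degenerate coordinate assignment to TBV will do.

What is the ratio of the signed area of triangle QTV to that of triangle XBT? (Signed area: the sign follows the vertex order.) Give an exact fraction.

[QTV]:[XBT] = 3/2

Work in coordinates with T = (0, 0), B = (1, 0), V = (0, 1).
1. X is the centroid of triangle BTV ⇒ X = (1/3, 1/3)
2. Q is the intersection of line VX and line TB ⇒ Q = (1/2, 0)
2·[QTV] = -1/2, 2·[XBT] = -1/3
[QTV]:[XBT] = -1/2:-1/3 = 3/2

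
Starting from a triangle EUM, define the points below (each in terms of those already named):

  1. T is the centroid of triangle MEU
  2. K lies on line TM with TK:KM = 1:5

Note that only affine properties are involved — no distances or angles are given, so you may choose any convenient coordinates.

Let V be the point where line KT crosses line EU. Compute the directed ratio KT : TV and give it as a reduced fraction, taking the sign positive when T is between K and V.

Choose coordinates E = (0, 0), U = (1, 0), M = (0, 1).
1. T is the centroid of triangle MEU ⇒ T = (1/3, 1/3)
2. K lies on line TM with TK:KM = 1:5 ⇒ K = (5/18, 4/9)
line KT meets EU at V = (1/2, 0)
T = K + t·(V−K) with t = 1/4, so KT:TV = 1/4:3/4

KT:TV = 1/3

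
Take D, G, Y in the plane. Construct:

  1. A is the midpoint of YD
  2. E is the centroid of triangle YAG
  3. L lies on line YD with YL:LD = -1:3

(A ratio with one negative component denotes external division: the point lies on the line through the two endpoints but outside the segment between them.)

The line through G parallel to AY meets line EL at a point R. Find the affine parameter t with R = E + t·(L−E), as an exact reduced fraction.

t = -2

Work in coordinates with D = (0, 0), G = (1, 0), Y = (0, 1).
1. A is the midpoint of YD ⇒ A = (0, 1/2)
2. E is the centroid of triangle YAG ⇒ E = (1/3, 1/2)
3. L lies on line YD with YL:LD = -1:3 ⇒ L = (0, 3/2)
through G parallel to AY: direction (0, 1/2); meets EL at R = (1, -3/2)
R = E + t·(L−E) with t = -2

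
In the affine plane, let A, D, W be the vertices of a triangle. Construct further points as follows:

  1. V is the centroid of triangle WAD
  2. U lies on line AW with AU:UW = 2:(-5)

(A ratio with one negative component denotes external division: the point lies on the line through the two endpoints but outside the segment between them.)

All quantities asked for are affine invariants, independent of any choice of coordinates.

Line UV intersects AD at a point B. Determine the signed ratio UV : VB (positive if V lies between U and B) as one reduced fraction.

Choose coordinates A = (0, 0), D = (1, 0), W = (0, 1).
1. V is the centroid of triangle WAD ⇒ V = (1/3, 1/3)
2. U lies on line AW with AU:UW = 2:(-5) ⇒ U = (0, -2/3)
line UV meets AD at B = (2/9, 0)
V = U + t·(B−U) with t = 3/2, so UV:VB = 3/2:-1/2

UV:VB = -3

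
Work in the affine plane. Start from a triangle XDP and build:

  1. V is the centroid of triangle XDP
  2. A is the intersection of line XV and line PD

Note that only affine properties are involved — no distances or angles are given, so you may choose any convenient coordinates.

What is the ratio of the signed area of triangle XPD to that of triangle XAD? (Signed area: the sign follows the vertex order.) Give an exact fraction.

Choose coordinates X = (0, 0), D = (1, 0), P = (0, 1).
1. V is the centroid of triangle XDP ⇒ V = (1/3, 1/3)
2. A is the intersection of line XV and line PD ⇒ A = (1/2, 1/2)
2·[XPD] = -1, 2·[XAD] = -1/2
[XPD]:[XAD] = -1:-1/2 = 2

[XPD]:[XAD] = 2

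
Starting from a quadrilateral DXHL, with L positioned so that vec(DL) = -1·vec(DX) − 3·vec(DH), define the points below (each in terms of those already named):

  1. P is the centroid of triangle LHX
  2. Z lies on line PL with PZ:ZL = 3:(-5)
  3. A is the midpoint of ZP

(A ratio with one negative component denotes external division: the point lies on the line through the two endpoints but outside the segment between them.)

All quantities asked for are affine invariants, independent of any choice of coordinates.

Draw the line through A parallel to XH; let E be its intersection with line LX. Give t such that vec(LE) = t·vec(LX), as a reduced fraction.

t = 7/6

Set D = (0, 0), X = (1, 0), H = (0, 1), L = (-1, -3); any affine frame gives the same invariant.
1. P is the centroid of triangle LHX ⇒ P = (0, -2/3)
2. Z lies on line PL with PZ:ZL = 3:(-5) ⇒ Z = (3/2, 17/6)
3. A is the midpoint of ZP ⇒ A = (3/4, 13/12)
through A parallel to XH: direction (-1, 1); meets LX at E = (4/3, 1/2)
E = L + t·(X−L) with t = 7/6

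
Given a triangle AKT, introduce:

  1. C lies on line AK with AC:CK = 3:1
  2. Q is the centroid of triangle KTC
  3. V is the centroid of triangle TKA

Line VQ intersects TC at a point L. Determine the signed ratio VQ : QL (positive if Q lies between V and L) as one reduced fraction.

VQ:QL = -3

Choose coordinates A = (0, 0), K = (1, 0), T = (0, 1).
1. C lies on line AK with AC:CK = 3:1 ⇒ C = (3/4, 0)
2. Q is the centroid of triangle KTC ⇒ Q = (7/12, 1/3)
3. V is the centroid of triangle TKA ⇒ V = (1/3, 1/3)
line VQ meets TC at L = (1/2, 1/3)
Q = V + t·(L−V) with t = 3/2, so VQ:QL = 3/2:-1/2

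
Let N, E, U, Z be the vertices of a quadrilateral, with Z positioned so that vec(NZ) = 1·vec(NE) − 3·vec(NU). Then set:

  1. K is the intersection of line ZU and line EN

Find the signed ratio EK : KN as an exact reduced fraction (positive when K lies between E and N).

Choose coordinates N = (0, 0), E = (1, 0), U = (0, 1), Z = (1, -3).
1. K is the intersection of line ZU and line EN ⇒ K = (1/4, 0)
K = E + t·(N−E) with t = 3/4, so EK:KN = t:(1−t) = 3/4:1/4

EK:KN = 3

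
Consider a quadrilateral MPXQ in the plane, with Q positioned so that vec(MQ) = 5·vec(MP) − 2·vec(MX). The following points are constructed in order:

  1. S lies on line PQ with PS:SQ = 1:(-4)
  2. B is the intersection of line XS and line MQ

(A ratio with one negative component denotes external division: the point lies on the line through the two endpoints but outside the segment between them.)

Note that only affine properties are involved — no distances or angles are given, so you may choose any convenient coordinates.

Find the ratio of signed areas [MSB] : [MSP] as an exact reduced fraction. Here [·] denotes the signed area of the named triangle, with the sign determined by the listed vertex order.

Set M = (0, 0), P = (1, 0), X = (0, 1), Q = (5, -2); any affine frame gives the same invariant.
1. S lies on line PQ with PS:SQ = 1:(-4) ⇒ S = (-1/3, 2/3)
2. B is the intersection of line XS and line MQ ⇒ B = (-5/7, 2/7)
2·[MSB] = 8/21, 2·[MSP] = -2/3
[MSB]:[MSP] = 8/21:-2/3 = -4/7

[MSB]:[MSP] = -4/7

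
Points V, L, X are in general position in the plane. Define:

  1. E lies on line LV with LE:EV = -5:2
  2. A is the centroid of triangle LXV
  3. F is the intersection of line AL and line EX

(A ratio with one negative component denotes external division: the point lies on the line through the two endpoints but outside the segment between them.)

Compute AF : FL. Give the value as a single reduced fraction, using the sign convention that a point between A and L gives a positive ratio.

Set V = (0, 0), L = (1, 0), X = (0, 1); any affine frame gives the same invariant.
1. E lies on line LV with LE:EV = -5:2 ⇒ E = (-2/3, 0)
2. A is the centroid of triangle LXV ⇒ A = (1/3, 1/3)
3. F is the intersection of line AL and line EX ⇒ F = (-1/4, 5/8)
F = A + t·(L−A) with t = -7/8, so AF:FL = t:(1−t) = -7/8:15/8

AF:FL = -7/15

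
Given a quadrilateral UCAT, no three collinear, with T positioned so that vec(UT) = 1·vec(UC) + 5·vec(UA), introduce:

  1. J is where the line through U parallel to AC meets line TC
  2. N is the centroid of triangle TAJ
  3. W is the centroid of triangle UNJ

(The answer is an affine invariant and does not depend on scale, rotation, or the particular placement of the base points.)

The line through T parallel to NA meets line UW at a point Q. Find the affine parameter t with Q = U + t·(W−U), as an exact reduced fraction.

t = -12

Choose coordinates U = (0, 0), C = (1, 0), A = (0, 1), T = (1, 5).
1. J is where the line through U parallel to AC meets line TC ⇒ J = (1, -1)
2. N is the centroid of triangle TAJ ⇒ N = (2/3, 5/3)
3. W is the centroid of triangle UNJ ⇒ W = (5/9, 2/9)
through T parallel to NA: direction (-2/3, -2/3); meets UW at Q = (-20/3, -8/3)
Q = U + t·(W−U) with t = -12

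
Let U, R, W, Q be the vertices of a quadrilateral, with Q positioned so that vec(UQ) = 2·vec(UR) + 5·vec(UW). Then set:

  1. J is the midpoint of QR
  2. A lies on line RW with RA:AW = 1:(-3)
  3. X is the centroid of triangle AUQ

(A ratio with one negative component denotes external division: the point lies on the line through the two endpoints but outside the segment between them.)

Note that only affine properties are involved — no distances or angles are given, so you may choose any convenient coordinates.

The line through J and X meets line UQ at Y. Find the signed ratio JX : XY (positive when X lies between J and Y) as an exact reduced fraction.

JX:XY = -2/17

Work in coordinates with U = (0, 0), R = (1, 0), W = (0, 1), Q = (2, 5).
1. J is the midpoint of QR ⇒ J = (3/2, 5/2)
2. A lies on line RW with RA:AW = 1:(-3) ⇒ A = (3/2, -1/2)
3. X is the centroid of triangle AUQ ⇒ X = (7/6, 3/2)
line JX meets UQ at Y = (4, 10)
X = J + t·(Y−J) with t = -2/15, so JX:XY = -2/15:17/15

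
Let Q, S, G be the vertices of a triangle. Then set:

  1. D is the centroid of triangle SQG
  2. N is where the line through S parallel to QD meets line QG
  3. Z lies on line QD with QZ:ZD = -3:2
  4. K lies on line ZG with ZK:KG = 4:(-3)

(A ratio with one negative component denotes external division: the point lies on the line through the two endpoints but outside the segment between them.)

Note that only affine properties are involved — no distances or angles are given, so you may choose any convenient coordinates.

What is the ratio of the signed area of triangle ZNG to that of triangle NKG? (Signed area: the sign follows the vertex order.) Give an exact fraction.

[ZNG]:[NKG] = 1/3

Set Q = (0, 0), S = (1, 0), G = (0, 1); any affine frame gives the same invariant.
1. D is the centroid of triangle SQG ⇒ D = (1/3, 1/3)
2. N is where the line through S parallel to QD meets line QG ⇒ N = (0, -1)
3. Z lies on line QD with QZ:ZD = -3:2 ⇒ Z = (1, 1)
4. K lies on line ZG with ZK:KG = 4:(-3) ⇒ K = (-3, 1)
2·[ZNG] = -2, 2·[NKG] = -6
[ZNG]:[NKG] = -2:-6 = 1/3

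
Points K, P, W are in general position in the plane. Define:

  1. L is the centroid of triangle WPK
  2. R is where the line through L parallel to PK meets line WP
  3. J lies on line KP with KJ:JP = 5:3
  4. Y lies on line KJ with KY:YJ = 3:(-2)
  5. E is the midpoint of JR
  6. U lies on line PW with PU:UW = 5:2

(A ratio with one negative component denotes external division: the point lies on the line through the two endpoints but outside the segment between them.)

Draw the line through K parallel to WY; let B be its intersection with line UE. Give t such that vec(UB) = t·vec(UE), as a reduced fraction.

Work in coordinates with K = (0, 0), P = (1, 0), W = (0, 1).
1. L is the centroid of triangle WPK ⇒ L = (1/3, 1/3)
2. R is where the line through L parallel to PK meets line WP ⇒ R = (2/3, 1/3)
3. J lies on line KP with KJ:JP = 5:3 ⇒ J = (5/8, 0)
4. Y lies on line KJ with KY:YJ = 3:(-2) ⇒ Y = (15/8, 0)
5. E is the midpoint of JR ⇒ E = (31/48, 1/6)
6. U lies on line PW with PU:UW = 5:2 ⇒ U = (2/7, 5/7)
through K parallel to WY: direction (15/8, -1); meets UE at B = (2085/1792, -139/224)
B = U + t·(E−U) with t = 39/16

t = 39/16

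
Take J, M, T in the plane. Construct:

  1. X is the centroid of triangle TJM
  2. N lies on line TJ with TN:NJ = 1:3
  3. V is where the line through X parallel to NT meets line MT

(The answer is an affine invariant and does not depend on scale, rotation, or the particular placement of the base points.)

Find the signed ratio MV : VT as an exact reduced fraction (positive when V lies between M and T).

MV:VT = 2

Work in coordinates with J = (0, 0), M = (1, 0), T = (0, 1).
1. X is the centroid of triangle TJM ⇒ X = (1/3, 1/3)
2. N lies on line TJ with TN:NJ = 1:3 ⇒ N = (0, 3/4)
3. V is where the line through X parallel to NT meets line MT ⇒ V = (1/3, 2/3)
V = M + t·(T−M) with t = 2/3, so MV:VT = t:(1−t) = 2/3:1/3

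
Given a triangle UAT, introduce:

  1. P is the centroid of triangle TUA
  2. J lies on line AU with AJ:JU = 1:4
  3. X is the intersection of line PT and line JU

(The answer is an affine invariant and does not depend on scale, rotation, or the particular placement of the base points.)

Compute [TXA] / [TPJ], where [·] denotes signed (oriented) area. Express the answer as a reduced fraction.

Assign U = (0, 0), A = (1, 0), T = (0, 1) — the answer is frame-independent, so this choice is without loss of generality.
1. P is the centroid of triangle TUA ⇒ P = (1/3, 1/3)
2. J lies on line AU with AJ:JU = 1:4 ⇒ J = (4/5, 0)
3. X is the intersection of line PT and line JU ⇒ X = (1/2, 0)
2·[TXA] = 1/2, 2·[TPJ] = 1/5
[TXA]:[TPJ] = 1/2:1/5 = 5/2

[TXA]:[TPJ] = 5/2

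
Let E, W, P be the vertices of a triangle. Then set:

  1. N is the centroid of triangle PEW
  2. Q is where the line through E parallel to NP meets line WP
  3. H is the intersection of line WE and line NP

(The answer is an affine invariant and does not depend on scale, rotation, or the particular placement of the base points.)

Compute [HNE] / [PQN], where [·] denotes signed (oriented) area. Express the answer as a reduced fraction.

[HNE]:[PQN] = 1/2

Work in coordinates with E = (0, 0), W = (1, 0), P = (0, 1).
1. N is the centroid of triangle PEW ⇒ N = (1/3, 1/3)
2. Q is where the line through E parallel to NP meets line WP ⇒ Q = (-1, 2)
3. H is the intersection of line WE and line NP ⇒ H = (1/2, 0)
2·[HNE] = 1/6, 2·[PQN] = 1/3
[HNE]:[PQN] = 1/6:1/3 = 1/2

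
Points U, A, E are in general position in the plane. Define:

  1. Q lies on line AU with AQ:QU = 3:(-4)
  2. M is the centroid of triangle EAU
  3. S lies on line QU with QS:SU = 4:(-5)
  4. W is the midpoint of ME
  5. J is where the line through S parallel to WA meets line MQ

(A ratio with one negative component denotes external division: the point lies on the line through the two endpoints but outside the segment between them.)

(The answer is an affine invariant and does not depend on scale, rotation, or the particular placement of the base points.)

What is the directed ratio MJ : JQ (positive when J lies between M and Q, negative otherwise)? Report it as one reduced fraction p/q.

Work in coordinates with U = (0, 0), A = (1, 0), E = (0, 1).
1. Q lies on line AU with AQ:QU = 3:(-4) ⇒ Q = (4, 0)
2. M is the centroid of triangle EAU ⇒ M = (1/3, 1/3)
3. S lies on line QU with QS:SU = 4:(-5) ⇒ S = (20, 0)
4. W is the midpoint of ME ⇒ W = (1/6, 2/3)
5. J is where the line through S parallel to WA meets line MQ ⇒ J = (860/39, -64/39)
J = M + t·(Q−M) with t = 77/13, so MJ:JQ = t:(1−t) = 77/13:-64/13

MJ:JQ = -77/64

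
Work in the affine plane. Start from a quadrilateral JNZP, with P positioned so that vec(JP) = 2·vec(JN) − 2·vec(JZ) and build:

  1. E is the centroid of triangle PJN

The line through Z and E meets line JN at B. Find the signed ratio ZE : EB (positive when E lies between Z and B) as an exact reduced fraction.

ZE:EB = -5/2

Choose coordinates J = (0, 0), N = (1, 0), Z = (0, 1), P = (2, -2).
1. E is the centroid of triangle PJN ⇒ E = (1, -2/3)
line ZE meets JN at B = (3/5, 0)
E = Z + t·(B−Z) with t = 5/3, so ZE:EB = 5/3:-2/3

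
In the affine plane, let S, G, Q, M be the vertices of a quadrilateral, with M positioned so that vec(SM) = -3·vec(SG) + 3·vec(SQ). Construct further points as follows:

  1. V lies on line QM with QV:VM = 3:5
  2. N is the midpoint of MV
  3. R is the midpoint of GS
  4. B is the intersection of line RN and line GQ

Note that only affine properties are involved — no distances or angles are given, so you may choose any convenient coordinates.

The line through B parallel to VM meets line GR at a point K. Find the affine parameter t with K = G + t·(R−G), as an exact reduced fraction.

Choose coordinates S = (0, 0), G = (1, 0), Q = (0, 1), M = (-3, 3).
1. V lies on line QM with QV:VM = 3:5 ⇒ V = (-9/8, 7/4)
2. N is the midpoint of MV ⇒ N = (-33/16, 19/8)
3. R is the midpoint of GS ⇒ R = (1/2, 0)
4. B is the intersection of line RN and line GQ ⇒ B = (22/3, -19/3)
through B parallel to VM: direction (-15/8, 5/4); meets GR at K = (-13/6, 0)
K = G + t·(R−G) with t = 19/3

t = 19/3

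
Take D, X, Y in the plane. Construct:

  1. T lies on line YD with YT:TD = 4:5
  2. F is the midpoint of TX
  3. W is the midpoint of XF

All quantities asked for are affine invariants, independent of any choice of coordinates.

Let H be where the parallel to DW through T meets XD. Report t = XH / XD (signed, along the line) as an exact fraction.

t = 4

Set D = (0, 0), X = (1, 0), Y = (0, 1); any affine frame gives the same invariant.
1. T lies on line YD with YT:TD = 4:5 ⇒ T = (0, 5/9)
2. F is the midpoint of TX ⇒ F = (1/2, 5/18)
3. W is the midpoint of XF ⇒ W = (3/4, 5/36)
through T parallel to DW: direction (3/4, 5/36); meets XD at H = (-3, 0)
H = X + t·(D−X) with t = 4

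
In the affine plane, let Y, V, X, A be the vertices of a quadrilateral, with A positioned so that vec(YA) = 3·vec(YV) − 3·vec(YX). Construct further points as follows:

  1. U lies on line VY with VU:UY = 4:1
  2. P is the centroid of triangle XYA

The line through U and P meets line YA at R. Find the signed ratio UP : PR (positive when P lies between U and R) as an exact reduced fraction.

UP:PR = -2/5

Choose coordinates Y = (0, 0), V = (1, 0), X = (0, 1), A = (3, -3).
1. U lies on line VY with VU:UY = 4:1 ⇒ U = (1/5, 0)
2. P is the centroid of triangle XYA ⇒ P = (1, -2/3)
line UP meets YA at R = (-1, 1)
P = U + t·(R−U) with t = -2/3, so UP:PR = -2/3:5/3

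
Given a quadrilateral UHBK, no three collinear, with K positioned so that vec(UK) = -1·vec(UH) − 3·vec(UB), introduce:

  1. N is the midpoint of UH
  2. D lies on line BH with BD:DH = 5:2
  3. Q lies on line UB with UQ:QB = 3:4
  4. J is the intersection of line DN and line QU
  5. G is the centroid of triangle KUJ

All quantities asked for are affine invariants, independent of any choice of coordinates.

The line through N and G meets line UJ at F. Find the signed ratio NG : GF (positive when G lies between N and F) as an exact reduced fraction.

Assign U = (0, 0), H = (1, 0), B = (0, 1), K = (-1, -3) — the answer is frame-independent, so this choice is without loss of generality.
1. N is the midpoint of UH ⇒ N = (1/2, 0)
2. D lies on line BH with BD:DH = 5:2 ⇒ D = (5/7, 2/7)
3. Q lies on line UB with UQ:QB = 3:4 ⇒ Q = (0, 3/7)
4. J is the intersection of line DN and line QU ⇒ J = (0, -2/3)
5. G is the centroid of triangle KUJ ⇒ G = (-1/3, -11/9)
line NG meets UJ at F = (0, -11/15)
G = N + t·(F−N) with t = 5/3, so NG:GF = 5/3:-2/3

NG:GF = -5/2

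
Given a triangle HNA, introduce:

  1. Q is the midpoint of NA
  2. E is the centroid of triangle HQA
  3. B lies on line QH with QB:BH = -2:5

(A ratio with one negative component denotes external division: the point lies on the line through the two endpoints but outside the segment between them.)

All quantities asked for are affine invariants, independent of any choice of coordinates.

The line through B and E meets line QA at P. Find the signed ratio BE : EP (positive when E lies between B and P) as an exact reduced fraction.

Work in coordinates with H = (0, 0), N = (1, 0), A = (0, 1).
1. Q is the midpoint of NA ⇒ Q = (1/2, 1/2)
2. E is the centroid of triangle HQA ⇒ E = (1/6, 1/2)
3. B lies on line QH with QB:BH = -2:5 ⇒ B = (5/6, 5/6)
line BE meets QA at P = (7/18, 11/18)
E = B + t·(P−B) with t = 3/2, so BE:EP = 3/2:-1/2

BE:EP = -3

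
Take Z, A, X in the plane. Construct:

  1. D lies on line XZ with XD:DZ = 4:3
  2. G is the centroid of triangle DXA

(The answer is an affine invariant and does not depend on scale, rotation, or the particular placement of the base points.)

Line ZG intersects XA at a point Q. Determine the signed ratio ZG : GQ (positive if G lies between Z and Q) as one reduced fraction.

ZG:GQ = 17/4

Choose coordinates Z = (0, 0), A = (1, 0), X = (0, 1).
1. D lies on line XZ with XD:DZ = 4:3 ⇒ D = (0, 3/7)
2. G is the centroid of triangle DXA ⇒ G = (1/3, 10/21)
line ZG meets XA at Q = (7/17, 10/17)
G = Z + t·(Q−Z) with t = 17/21, so ZG:GQ = 17/21:4/21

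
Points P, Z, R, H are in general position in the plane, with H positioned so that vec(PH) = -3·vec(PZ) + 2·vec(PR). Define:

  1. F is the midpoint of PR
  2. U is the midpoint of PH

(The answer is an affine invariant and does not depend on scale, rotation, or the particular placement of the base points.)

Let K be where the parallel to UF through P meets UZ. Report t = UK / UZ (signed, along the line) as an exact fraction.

Choose coordinates P = (0, 0), Z = (1, 0), R = (0, 1), H = (-3, 2).
1. F is the midpoint of PR ⇒ F = (0, 1/2)
2. U is the midpoint of PH ⇒ U = (-3/2, 1)
through P parallel to UF: direction (3/2, -1/2); meets UZ at K = (6, -2)
K = U + t·(Z−U) with t = 3

t = 3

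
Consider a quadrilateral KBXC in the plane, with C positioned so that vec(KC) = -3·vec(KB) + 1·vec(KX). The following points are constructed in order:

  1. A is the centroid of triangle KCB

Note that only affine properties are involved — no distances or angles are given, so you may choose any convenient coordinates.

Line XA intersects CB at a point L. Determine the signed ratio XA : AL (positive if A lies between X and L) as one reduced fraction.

Work in coordinates with K = (0, 0), B = (1, 0), X = (0, 1), C = (-3, 1).
1. A is the centroid of triangle KCB ⇒ A = (-2/3, 1/3)
line XA meets CB at L = (-3/5, 2/5)
A = X + t·(L−X) with t = 10/9, so XA:AL = 10/9:-1/9

XA:AL = -10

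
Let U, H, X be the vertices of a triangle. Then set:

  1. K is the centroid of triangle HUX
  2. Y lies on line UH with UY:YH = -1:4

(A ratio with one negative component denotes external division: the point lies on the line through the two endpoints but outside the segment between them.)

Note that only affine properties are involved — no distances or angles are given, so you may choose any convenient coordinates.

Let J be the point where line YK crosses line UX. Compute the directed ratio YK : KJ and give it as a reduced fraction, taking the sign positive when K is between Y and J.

YK:KJ = -2

Choose coordinates U = (0, 0), H = (1, 0), X = (0, 1).
1. K is the centroid of triangle HUX ⇒ K = (1/3, 1/3)
2. Y lies on line UH with UY:YH = -1:4 ⇒ Y = (-1/3, 0)
line YK meets UX at J = (0, 1/6)
K = Y + t·(J−Y) with t = 2, so YK:KJ = 2:-1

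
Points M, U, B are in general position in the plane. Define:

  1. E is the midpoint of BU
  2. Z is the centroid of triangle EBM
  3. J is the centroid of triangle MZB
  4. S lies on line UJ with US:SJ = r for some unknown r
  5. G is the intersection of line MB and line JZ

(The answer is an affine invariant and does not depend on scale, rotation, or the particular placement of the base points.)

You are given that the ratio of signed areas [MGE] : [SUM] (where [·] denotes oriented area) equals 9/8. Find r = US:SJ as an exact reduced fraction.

Choose coordinates M = (0, 0), U = (1, 0), B = (0, 1).
1. E is the midpoint of BU ⇒ E = (1/2, 1/2)
2. Z is the centroid of triangle EBM ⇒ Z = (1/6, 1/2)
3. J is the centroid of triangle MZB ⇒ J = (1/18, 1/2)
4. With US:SJ = r, write λ = r/(r+1) so S = U + λ·(J−U); S is affine-linear in λ
5. G is the intersection of line MB and line JZ ⇒ G = (0, 1/2)
Every point depending on S is an affine combination of S and λ-independent points, so each such coordinate is linear in λ; the λ² term in each signed area is a multiple of (J−U)×(J−U) = 0, so 2·[MGE] and 2·[SUM] are each linear in λ. Evaluating at λ=0 and λ=1:
  2·[MGE] = -1/4,   2·[SUM] = -1/2·λ
So [MGE]:[SUM] = (-1/4) / (-1/2·λ). Setting this equal to 9/8:
  -1/4 = 9/8·(-1/2·λ)  ⇒  λ = 4/9
Then r = λ/(1−λ) = (4/9)/(5/9) = 4/5. Check: with r = 4/5, S = (47/81, 2/9) and [MGE]:[SUM] = 9/8 as required.

r = 4/5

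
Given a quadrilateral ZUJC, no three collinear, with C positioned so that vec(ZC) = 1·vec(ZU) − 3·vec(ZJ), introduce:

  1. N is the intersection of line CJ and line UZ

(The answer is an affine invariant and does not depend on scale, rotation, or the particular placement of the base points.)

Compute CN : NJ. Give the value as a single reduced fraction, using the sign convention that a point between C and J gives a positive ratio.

CN:NJ = 3

Work in coordinates with Z = (0, 0), U = (1, 0), J = (0, 1), C = (1, -3).
1. N is the intersection of line CJ and line UZ ⇒ N = (1/4, 0)
N = C + t·(J−C) with t = 3/4, so CN:NJ = t:(1−t) = 3/4:1/4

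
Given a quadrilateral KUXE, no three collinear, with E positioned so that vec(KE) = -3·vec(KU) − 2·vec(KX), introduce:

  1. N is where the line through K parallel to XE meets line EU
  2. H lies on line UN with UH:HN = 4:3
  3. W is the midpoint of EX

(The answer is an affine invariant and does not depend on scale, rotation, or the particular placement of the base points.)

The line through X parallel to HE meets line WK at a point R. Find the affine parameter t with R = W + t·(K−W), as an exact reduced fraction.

t = -3

Assign K = (0, 0), U = (1, 0), X = (0, 1), E = (-3, -2) — the answer is frame-independent, so this choice is without loss of generality.
1. N is where the line through K parallel to XE meets line EU ⇒ N = (-1, -1)
2. H lies on line UN with UH:HN = 4:3 ⇒ H = (-1/7, -4/7)
3. W is the midpoint of EX ⇒ W = (-3/2, -1/2)
through X parallel to HE: direction (-20/7, -10/7); meets WK at R = (-6, -2)
R = W + t·(K−W) with t = -3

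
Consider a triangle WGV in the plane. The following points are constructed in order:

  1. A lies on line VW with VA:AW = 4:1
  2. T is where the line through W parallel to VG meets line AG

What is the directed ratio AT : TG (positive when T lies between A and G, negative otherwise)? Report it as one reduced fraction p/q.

Assign W = (0, 0), G = (1, 0), V = (0, 1) — the answer is frame-independent, so this choice is without loss of generality.
1. A lies on line VW with VA:AW = 4:1 ⇒ A = (0, 1/5)
2. T is where the line through W parallel to VG meets line AG ⇒ T = (-1/4, 1/4)
T = A + t·(G−A) with t = -1/4, so AT:TG = t:(1−t) = -1/4:5/4

AT:TG = -1/5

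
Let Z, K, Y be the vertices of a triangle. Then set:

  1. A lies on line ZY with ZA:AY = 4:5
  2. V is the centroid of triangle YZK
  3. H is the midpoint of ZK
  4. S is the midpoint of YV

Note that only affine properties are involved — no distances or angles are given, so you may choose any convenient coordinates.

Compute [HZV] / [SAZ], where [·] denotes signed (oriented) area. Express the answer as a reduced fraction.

Work in coordinates with Z = (0, 0), K = (1, 0), Y = (0, 1).
1. A lies on line ZY with ZA:AY = 4:5 ⇒ A = (0, 4/9)
2. V is the centroid of triangle YZK ⇒ V = (1/3, 1/3)
3. H is the midpoint of ZK ⇒ H = (1/2, 0)
4. S is the midpoint of YV ⇒ S = (1/6, 2/3)
2·[HZV] = -1/6, 2·[SAZ] = 2/27
[HZV]:[SAZ] = -1/6:2/27 = -9/4

[HZV]:[SAZ] = -9/4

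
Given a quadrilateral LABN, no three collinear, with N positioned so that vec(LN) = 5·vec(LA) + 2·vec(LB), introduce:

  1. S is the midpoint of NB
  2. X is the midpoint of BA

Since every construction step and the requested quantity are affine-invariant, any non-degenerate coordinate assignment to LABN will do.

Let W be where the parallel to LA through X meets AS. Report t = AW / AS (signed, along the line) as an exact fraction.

t = 1/3

Assign L = (0, 0), A = (1, 0), B = (0, 1), N = (5, 2) — the answer is frame-independent, so this choice is without loss of generality.
1. S is the midpoint of NB ⇒ S = (5/2, 3/2)
2. X is the midpoint of BA ⇒ X = (1/2, 1/2)
through X parallel to LA: direction (1, 0); meets AS at W = (3/2, 1/2)
W = A + t·(S−A) with t = 1/3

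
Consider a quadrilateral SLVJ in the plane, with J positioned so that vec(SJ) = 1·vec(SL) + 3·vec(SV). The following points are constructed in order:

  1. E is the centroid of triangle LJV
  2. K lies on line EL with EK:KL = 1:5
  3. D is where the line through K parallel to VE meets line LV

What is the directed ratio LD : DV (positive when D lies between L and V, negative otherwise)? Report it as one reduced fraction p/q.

Set S = (0, 0), L = (1, 0), V = (0, 1), J = (1, 3); any affine frame gives the same invariant.
1. E is the centroid of triangle LJV ⇒ E = (2/3, 4/3)
2. K lies on line EL with EK:KL = 1:5 ⇒ K = (13/18, 10/9)
3. D is where the line through K parallel to VE meets line LV ⇒ D = (1/6, 5/6)
D = L + t·(V−L) with t = 5/6, so LD:DV = t:(1−t) = 5/6:1/6

LD:DV = 5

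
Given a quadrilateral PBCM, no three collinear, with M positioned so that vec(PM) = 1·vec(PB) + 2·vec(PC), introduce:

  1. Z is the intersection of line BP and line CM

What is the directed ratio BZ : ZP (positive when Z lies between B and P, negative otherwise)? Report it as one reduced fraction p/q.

Set P = (0, 0), B = (1, 0), C = (0, 1), M = (1, 2); any affine frame gives the same invariant.
1. Z is the intersection of line BP and line CM ⇒ Z = (-1, 0)
Z = B + t·(P−B) with t = 2, so BZ:ZP = t:(1−t) = 2:-1

BZ:ZP = -2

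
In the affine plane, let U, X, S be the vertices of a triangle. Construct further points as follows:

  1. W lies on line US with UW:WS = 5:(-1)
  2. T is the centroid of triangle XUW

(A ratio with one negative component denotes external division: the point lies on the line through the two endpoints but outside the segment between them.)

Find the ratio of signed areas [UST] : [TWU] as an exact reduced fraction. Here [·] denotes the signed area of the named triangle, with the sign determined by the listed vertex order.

Assign U = (0, 0), X = (1, 0), S = (0, 1) — the answer is frame-independent, so this choice is without loss of generality.
1. W lies on line US with UW:WS = 5:(-1) ⇒ W = (0, 5/4)
2. T is the centroid of triangle XUW ⇒ T = (1/3, 5/12)
2·[UST] = -1/3, 2·[TWU] = 5/12
[UST]:[TWU] = -1/3:5/12 = -4/5

[UST]:[TWU] = -4/5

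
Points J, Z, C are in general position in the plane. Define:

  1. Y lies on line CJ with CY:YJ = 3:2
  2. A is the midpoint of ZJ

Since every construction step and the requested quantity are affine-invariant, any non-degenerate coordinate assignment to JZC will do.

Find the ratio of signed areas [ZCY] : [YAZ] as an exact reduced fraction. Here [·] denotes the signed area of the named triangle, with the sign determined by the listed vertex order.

Set J = (0, 0), Z = (1, 0), C = (0, 1); any affine frame gives the same invariant.
1. Y lies on line CJ with CY:YJ = 3:2 ⇒ Y = (0, 2/5)
2. A is the midpoint of ZJ ⇒ A = (1/2, 0)
2·[ZCY] = 3/5, 2·[YAZ] = 1/5
[ZCY]:[YAZ] = 3/5:1/5 = 3

[ZCY]:[YAZ] = 3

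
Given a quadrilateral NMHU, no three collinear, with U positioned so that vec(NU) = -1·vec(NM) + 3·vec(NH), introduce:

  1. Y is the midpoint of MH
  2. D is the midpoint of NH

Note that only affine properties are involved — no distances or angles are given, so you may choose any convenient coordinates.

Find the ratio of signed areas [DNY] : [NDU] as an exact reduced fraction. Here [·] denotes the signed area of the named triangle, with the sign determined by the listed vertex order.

Assign N = (0, 0), M = (1, 0), H = (0, 1), U = (-1, 3) — the answer is frame-independent, so this choice is without loss of generality.
1. Y is the midpoint of MH ⇒ Y = (1/2, 1/2)
2. D is the midpoint of NH ⇒ D = (0, 1/2)
2·[DNY] = 1/4, 2·[NDU] = 1/2
[DNY]:[NDU] = 1/4:1/2 = 1/2

[DNY]:[NDU] = 1/2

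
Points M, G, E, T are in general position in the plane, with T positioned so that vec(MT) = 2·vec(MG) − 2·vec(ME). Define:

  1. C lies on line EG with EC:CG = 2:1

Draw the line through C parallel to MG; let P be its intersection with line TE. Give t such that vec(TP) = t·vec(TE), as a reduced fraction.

Choose coordinates M = (0, 0), G = (1, 0), E = (0, 1), T = (2, -2).
1. C lies on line EG with EC:CG = 2:1 ⇒ C = (2/3, 1/3)
through C parallel to MG: direction (1, 0); meets TE at P = (4/9, 1/3)
P = T + t·(E−T) with t = 7/9

t = 7/9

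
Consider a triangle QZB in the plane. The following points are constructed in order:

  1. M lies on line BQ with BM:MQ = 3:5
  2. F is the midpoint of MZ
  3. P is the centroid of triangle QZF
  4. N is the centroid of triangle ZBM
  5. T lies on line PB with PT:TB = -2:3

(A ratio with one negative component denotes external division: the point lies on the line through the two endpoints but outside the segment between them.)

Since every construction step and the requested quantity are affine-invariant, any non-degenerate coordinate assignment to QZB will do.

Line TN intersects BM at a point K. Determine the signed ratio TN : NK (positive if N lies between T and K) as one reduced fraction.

Work in coordinates with Q = (0, 0), Z = (1, 0), B = (0, 1).
1. M lies on line BQ with BM:MQ = 3:5 ⇒ M = (0, 5/8)
2. F is the midpoint of MZ ⇒ F = (1/2, 5/16)
3. P is the centroid of triangle QZF ⇒ P = (1/2, 5/48)
4. N is the centroid of triangle ZBM ⇒ N = (1/3, 13/24)
5. T lies on line PB with PT:TB = -2:3 ⇒ T = (3/2, -27/16)
line TN meets BM at K = (0, 33/28)
N = T + t·(K−T) with t = 7/9, so TN:NK = 7/9:2/9

TN:NK = 7/2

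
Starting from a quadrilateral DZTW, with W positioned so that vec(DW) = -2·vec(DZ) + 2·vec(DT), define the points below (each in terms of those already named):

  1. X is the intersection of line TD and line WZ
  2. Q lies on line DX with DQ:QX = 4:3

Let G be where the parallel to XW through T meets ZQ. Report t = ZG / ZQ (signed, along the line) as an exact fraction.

Choose coordinates D = (0, 0), Z = (1, 0), T = (0, 1), W = (-2, 2).
1. X is the intersection of line TD and line WZ ⇒ X = (0, 2/3)
2. Q lies on line DX with DQ:QX = 4:3 ⇒ Q = (0, 8/21)
through T parallel to XW: direction (-2, 4/3); meets ZQ at G = (13/6, -4/9)
G = Z + t·(Q−Z) with t = -7/6

t = -7/6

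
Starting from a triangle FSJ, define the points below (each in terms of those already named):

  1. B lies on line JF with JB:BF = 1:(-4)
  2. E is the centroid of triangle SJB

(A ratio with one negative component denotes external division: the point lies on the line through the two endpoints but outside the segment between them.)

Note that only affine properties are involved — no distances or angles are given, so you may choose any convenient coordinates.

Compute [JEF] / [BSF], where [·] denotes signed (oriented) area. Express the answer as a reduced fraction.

Assign F = (0, 0), S = (1, 0), J = (0, 1) — the answer is frame-independent, so this choice is without loss of generality.
1. B lies on line JF with JB:BF = 1:(-4) ⇒ B = (0, 4/3)
2. E is the centroid of triangle SJB ⇒ E = (1/3, 7/9)
2·[JEF] = -1/3, 2·[BSF] = -4/3
[JEF]:[BSF] = -1/3:-4/3 = 1/4

[JEF]:[BSF] = 1/4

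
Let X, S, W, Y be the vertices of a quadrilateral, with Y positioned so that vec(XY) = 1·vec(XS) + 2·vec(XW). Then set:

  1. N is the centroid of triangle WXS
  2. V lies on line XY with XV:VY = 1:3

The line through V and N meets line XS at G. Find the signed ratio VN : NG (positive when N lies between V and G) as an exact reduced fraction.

VN:NG = 1/2

Set X = (0, 0), S = (1, 0), W = (0, 1), Y = (1, 2); any affine frame gives the same invariant.
1. N is the centroid of triangle WXS ⇒ N = (1/3, 1/3)
2. V lies on line XY with XV:VY = 1:3 ⇒ V = (1/4, 1/2)
line VN meets XS at G = (1/2, 0)
N = V + t·(G−V) with t = 1/3, so VN:NG = 1/3:2/3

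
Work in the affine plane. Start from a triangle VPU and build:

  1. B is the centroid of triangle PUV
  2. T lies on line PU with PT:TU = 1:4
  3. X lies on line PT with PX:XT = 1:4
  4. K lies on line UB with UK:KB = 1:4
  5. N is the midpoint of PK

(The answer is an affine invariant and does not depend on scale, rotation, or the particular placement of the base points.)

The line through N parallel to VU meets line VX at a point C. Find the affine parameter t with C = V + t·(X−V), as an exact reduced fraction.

t = 5/9

Choose coordinates V = (0, 0), P = (1, 0), U = (0, 1).
1. B is the centroid of triangle PUV ⇒ B = (1/3, 1/3)
2. T lies on line PU with PT:TU = 1:4 ⇒ T = (4/5, 1/5)
3. X lies on line PT with PX:XT = 1:4 ⇒ X = (24/25, 1/25)
4. K lies on line UB with UK:KB = 1:4 ⇒ K = (1/15, 13/15)
5. N is the midpoint of PK ⇒ N = (8/15, 13/30)
through N parallel to VU: direction (0, 1); meets VX at C = (8/15, 1/45)
C = V + t·(X−V) with t = 5/9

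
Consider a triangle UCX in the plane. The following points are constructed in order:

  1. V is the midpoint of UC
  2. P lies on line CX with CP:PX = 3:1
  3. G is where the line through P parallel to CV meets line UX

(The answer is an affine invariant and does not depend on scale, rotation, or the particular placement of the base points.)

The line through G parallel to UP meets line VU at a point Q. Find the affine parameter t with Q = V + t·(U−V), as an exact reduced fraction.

t = 3/2

Set U = (0, 0), C = (1, 0), X = (0, 1); any affine frame gives the same invariant.
1. V is the midpoint of UC ⇒ V = (1/2, 0)
2. P lies on line CX with CP:PX = 3:1 ⇒ P = (1/4, 3/4)
3. G is where the line through P parallel to CV meets line UX ⇒ G = (0, 3/4)
through G parallel to UP: direction (1/4, 3/4); meets VU at Q = (-1/4, 0)
Q = V + t·(U−V) with t = 3/2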